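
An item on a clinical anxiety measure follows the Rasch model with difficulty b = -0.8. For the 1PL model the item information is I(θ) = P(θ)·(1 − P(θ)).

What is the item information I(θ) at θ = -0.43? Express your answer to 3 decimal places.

0.242

P = 1/(1+e^{-0.3700}) = 0.5915
P(1−P) = 0.5915 × 0.4085 = 0.2416
I = P(1−P) = 0.24164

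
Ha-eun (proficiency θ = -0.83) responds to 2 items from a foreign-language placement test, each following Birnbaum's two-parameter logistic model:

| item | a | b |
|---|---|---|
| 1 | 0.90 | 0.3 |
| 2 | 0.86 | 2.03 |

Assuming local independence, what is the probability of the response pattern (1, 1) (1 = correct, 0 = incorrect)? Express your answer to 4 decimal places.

P(θ) = 1 / (1 + exp(−a(θ − b)))
P_1 = 1/(1+e^{1.0170}) = 0.2656
P_2 = 1/(1+e^{2.4596}) = 0.0787
L = P_1 × P_2 = 0.2656 × 0.0787 = 0.02091

0.0209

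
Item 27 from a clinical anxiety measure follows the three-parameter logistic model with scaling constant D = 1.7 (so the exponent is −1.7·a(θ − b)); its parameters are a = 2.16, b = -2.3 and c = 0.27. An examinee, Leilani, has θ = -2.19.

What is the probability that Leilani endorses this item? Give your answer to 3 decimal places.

0.708

P(θ) = c + (1 − c) · 1 / (1 + exp(−D·a(θ − b)))
Exponent: 1.7 × 2.16 × (-2.19 − (-2.3)) = 0.4039
1/(1 + e^{-0.4039}) = 0.5996
P = 0.27 + 0.73 × 0.5996 = 0.7077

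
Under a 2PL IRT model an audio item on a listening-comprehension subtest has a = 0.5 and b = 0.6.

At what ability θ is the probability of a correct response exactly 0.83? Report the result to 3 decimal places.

3.771

P(θ) = 1 / (1 + exp(−a(θ − b)))
logit = ln(0.8300/0.1700) = 1.5856
θ = b + logit/(a) = 0.6 + 1.5856/0.5000 = 3.7713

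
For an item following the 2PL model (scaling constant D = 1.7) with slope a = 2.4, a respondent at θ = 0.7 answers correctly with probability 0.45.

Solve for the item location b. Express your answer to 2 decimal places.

0.75

P(θ) = 1 / (1 + exp(−D·a(θ − b)))
logit(0.45) = ln(0.45/0.55) = -0.2007
b = θ − logit/(1.7·a) = 0.7 − (-0.2007)/4.0800 = 0.7492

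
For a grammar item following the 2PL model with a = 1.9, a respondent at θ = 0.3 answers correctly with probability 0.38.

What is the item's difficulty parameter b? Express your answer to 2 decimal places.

0.56

P(θ) = 1 / (1 + exp(−a(θ − b)))
logit(0.38) = ln(0.38/0.62) = -0.4895
b = θ − logit/(a) = 0.3 − (-0.4895)/1.9000 = 0.5577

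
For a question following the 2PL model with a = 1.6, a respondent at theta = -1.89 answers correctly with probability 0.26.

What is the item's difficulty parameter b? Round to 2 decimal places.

P(theta) = 1 / (1 + exp(−a(theta − b)))
logit(0.26) = ln(0.26/0.74) = -1.0460
b = theta − logit/(a) = -1.89 − (-1.0460)/1.6000 = -1.2363

-1.24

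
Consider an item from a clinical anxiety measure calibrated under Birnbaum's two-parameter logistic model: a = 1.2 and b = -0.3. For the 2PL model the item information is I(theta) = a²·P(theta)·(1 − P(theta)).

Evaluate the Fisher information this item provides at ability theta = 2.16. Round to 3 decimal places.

P = 1/(1+e^{-2.9520}) = 0.9504
P(1−P) = 0.9504 × 0.0496 = 0.0472
I = a² × P(1−P) = 1.2² × 0.0472 = 0.06794

0.068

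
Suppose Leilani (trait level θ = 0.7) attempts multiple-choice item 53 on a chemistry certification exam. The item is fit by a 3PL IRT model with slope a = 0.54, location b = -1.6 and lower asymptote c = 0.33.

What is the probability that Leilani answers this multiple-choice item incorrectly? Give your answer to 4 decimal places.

P(θ) = c + (1 − c) · 1 / (1 + exp(−a(θ − b)))
Exponent: 0.54 × (0.7 − (-1.6)) = 1.2420
1/(1 + e^{-1.2420}) = 0.7759
P = 0.33 + 0.67 × 0.7759 = 0.8499
P(incorrect) = 1 − 0.8499 = 0.1501

0.1501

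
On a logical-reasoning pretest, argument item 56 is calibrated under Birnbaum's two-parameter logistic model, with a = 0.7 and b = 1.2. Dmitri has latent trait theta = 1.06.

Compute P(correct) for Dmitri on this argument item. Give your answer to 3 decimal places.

P(theta) = 1 / (1 + exp(−a(theta − b)))
Exponent: 0.7 × (1.06 − 1.2) = -0.0980
1/(1 + e^{0.0980}) = 0.4755

0.476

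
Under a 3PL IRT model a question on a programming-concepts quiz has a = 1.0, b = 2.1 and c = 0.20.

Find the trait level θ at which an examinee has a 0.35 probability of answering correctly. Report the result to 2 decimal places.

0.63

P(θ) = c + (1 − c) · 1 / (1 + exp(−a(θ − b)))
Remove guessing floor: (0.35 − 0.20)/(1 − 0.20) = 0.1875
logit = ln(0.1875/0.8125) = -1.4663
θ = b + logit/(a) = 2.1 + (-1.4663)/1.0000 = 0.6337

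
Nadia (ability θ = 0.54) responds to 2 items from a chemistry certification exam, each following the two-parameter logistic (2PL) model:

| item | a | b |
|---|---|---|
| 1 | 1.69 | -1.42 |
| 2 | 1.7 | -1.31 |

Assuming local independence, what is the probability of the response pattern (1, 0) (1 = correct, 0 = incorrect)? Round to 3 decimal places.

0.040

P(θ) = 1 / (1 + exp(−a(θ − b)))
P_1 = 1/(1+e^{-3.3124}) = 0.9649
P_2 = 1/(1+e^{-3.1450}) = 0.9587
L = P_1 × (1−P_2) = 0.9649 × 0.0413 = 0.03984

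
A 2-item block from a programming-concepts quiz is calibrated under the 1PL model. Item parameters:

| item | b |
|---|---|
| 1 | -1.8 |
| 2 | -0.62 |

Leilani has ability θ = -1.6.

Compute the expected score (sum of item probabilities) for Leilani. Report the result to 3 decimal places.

0.823

P(θ) = 1 / (1 + exp(−(θ − b)))
P_1 = 1/(1+e^{-0.2000}) = 0.5498
P_2 = 1/(1+e^{0.9800}) = 0.2729
E[score] = 0.5498 + 0.2729 = 0.8227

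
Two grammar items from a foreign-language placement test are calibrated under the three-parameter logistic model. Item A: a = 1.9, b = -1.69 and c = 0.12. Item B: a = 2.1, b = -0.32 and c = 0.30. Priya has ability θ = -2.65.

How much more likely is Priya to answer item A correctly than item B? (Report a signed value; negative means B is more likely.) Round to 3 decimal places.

P(θ) = c + (1 − c) · 1 / (1 + exp(−a(θ − b)))
P_A = 0.2423
P_B = 0.3052
P_A − P_B = -0.0629

-0.063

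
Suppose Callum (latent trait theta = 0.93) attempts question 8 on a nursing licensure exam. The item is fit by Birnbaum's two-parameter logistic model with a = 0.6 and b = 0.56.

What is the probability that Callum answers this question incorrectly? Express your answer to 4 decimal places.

0.4447

P(theta) = 1 / (1 + exp(−a(theta − b)))
Exponent: 0.6 × (0.93 − 0.56) = 0.2220
1/(1 + e^{-0.2220}) = 0.5553
P(incorrect) = 1 − 0.5553 = 0.4447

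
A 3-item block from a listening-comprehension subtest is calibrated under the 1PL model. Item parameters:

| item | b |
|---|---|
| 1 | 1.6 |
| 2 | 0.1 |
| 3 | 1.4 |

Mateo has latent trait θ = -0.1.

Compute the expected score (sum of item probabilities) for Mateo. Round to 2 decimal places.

P(θ) = 1 / (1 + exp(−(θ − b)))
P_1 = 1/(1+e^{1.7000}) = 0.1545
P_2 = 1/(1+e^{0.2000}) = 0.4502
P_3 = 1/(1+e^{1.5000}) = 0.1824
E[score] = 0.1545 + 0.4502 + 0.1824 = 0.7871

0.79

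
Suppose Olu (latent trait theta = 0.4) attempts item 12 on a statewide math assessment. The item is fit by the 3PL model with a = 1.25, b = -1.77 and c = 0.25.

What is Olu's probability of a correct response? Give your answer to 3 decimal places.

P(theta) = c + (1 − c) · 1 / (1 + exp(−a(theta − b)))
Exponent: 1.25 × (0.4 − (-1.77)) = 2.7125
1/(1 + e^{-2.7125}) = 0.9378
P = 0.25 + 0.75 × 0.9378 = 0.9533

0.953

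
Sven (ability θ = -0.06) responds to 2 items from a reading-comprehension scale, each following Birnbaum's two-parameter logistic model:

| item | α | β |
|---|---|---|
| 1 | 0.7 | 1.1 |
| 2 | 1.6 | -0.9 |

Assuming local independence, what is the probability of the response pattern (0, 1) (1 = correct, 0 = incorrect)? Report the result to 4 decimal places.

P(θ) = 1 / (1 + exp(−α(θ − β)))
P_1 = 1/(1+e^{0.8120}) = 0.3075
P_2 = 1/(1+e^{-1.3440}) = 0.7931
L = (1−P_1) × P_2 = 0.6925 × 0.7931 = 0.54928

0.5493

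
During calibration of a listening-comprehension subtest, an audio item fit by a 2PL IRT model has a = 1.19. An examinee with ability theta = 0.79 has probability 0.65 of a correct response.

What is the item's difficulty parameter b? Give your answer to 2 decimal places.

P(theta) = 1 / (1 + exp(−a(theta − b)))
logit(0.65) = ln(0.65/0.35) = 0.6190
b = theta − logit/(a) = 0.79 − 0.6190/1.1900 = 0.2698

0.27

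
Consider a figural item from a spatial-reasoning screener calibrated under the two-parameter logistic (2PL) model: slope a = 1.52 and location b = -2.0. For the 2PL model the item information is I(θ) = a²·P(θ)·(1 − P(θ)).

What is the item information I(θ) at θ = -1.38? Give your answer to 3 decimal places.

0.466

P = 1/(1+e^{-0.9424}) = 0.7196
P(1−P) = 0.7196 × 0.2804 = 0.2018
I = a² × P(1−P) = 1.52² × 0.2018 = 0.46620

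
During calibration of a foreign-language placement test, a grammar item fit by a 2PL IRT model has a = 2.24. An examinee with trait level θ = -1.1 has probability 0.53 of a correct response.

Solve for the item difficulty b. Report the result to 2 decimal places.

P(θ) = 1 / (1 + exp(−a(θ − b)))
logit(0.53) = ln(0.53/0.47) = 0.1201
b = θ − logit/(a) = -1.1 − 0.1201/2.2400 = -1.1536

-1.15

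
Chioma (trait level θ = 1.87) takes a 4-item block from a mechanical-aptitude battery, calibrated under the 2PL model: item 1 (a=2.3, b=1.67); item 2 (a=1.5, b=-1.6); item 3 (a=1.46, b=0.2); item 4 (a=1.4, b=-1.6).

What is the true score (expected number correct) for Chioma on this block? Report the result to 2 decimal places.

P(θ) = 1 / (1 + exp(−a(θ − b)))
P_1 = 1/(1+e^{-0.4600}) = 0.6130
P_2 = 1/(1+e^{-5.2050}) = 0.9945
P_3 = 1/(1+e^{-2.4382}) = 0.9197
P_4 = 1/(1+e^{-4.8580}) = 0.9923
E[score] = 0.6130 + 0.9945 + 0.9197 + 0.9923 = 3.5195

3.52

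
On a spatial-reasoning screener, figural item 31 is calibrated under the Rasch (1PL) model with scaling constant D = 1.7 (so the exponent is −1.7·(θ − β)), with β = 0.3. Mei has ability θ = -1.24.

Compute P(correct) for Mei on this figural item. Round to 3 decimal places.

0.068

P(θ) = 1 / (1 + exp(−D·(θ − β)))
Exponent: 1.7 × (-1.24 − 0.3) = -2.6180
1/(1 + e^{2.6180}) = 0.0680
P = 0.0680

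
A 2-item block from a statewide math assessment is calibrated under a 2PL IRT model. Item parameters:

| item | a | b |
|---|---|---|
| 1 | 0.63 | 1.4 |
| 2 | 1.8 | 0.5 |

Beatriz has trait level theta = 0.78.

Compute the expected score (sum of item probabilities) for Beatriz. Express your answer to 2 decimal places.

P(theta) = 1 / (1 + exp(−a(theta − b)))
P_1 = 1/(1+e^{0.3906}) = 0.4036
P_2 = 1/(1+e^{-0.5040}) = 0.6234
E[score] = 0.4036 + 0.6234 = 1.0270

1.03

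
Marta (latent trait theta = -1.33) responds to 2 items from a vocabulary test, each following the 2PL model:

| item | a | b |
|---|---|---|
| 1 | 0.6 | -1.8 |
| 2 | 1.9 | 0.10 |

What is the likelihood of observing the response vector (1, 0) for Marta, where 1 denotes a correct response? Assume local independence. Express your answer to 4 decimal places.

0.5347

P(theta) = 1 / (1 + exp(−a(theta − b)))
P_1 = 1/(1+e^{-0.2820}) = 0.5700
P_2 = 1/(1+e^{2.7170}) = 0.0620
L = P_1 × (1−P_2) = 0.5700 × 0.9380 = 0.53471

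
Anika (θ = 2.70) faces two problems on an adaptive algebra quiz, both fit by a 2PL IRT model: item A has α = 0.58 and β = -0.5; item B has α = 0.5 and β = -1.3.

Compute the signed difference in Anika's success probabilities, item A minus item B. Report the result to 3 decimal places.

-0.016

P(θ) = 1 / (1 + exp(−α(θ − β)))
P_A = 0.8648
P_B = 0.8808
P_A − P_B = -0.0160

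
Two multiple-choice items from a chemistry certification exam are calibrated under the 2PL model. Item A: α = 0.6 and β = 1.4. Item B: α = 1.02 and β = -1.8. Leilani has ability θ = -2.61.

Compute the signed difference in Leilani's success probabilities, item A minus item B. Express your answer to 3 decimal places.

-0.222

P(θ) = 1 / (1 + exp(−α(θ − β)))
P_A = 0.0827
P_B = 0.3044
P_A − P_B = -0.2217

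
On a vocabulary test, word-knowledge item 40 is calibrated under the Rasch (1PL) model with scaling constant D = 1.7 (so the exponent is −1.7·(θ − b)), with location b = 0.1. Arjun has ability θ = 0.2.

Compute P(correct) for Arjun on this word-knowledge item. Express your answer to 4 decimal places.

P(θ) = 1 / (1 + exp(−D·(θ − b)))
Exponent: 1.7 × (0.2 − 0.1) = 0.1700
1/(1 + e^{-0.1700}) = 0.5424
P = 0.5424

0.5424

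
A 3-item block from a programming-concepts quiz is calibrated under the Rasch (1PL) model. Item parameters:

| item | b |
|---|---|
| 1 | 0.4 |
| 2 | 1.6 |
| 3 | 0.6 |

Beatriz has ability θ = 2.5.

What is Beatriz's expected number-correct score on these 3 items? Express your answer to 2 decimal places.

2.47

P(θ) = 1 / (1 + exp(−(θ − b)))
P_1 = 1/(1+e^{-2.1000}) = 0.8909
P_2 = 1/(1+e^{-0.9000}) = 0.7109
P_3 = 1/(1+e^{-1.9000}) = 0.8699
E[score] = 0.8909 + 0.7109 + 0.8699 = 2.4717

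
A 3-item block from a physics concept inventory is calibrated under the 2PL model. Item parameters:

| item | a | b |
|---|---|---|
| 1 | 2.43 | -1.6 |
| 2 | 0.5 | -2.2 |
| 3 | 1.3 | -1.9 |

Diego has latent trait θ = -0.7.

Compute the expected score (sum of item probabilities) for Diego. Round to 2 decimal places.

2.40

P(θ) = 1 / (1 + exp(−a(θ − b)))
P_1 = 1/(1+e^{-2.1870}) = 0.8991
P_2 = 1/(1+e^{-0.7500}) = 0.6792
P_3 = 1/(1+e^{-1.5600}) = 0.8264
E[score] = 0.8991 + 0.6792 + 0.8264 = 2.4046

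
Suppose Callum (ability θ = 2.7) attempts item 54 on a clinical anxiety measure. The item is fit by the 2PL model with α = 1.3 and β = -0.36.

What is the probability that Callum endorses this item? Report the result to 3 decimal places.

P(θ) = 1 / (1 + exp(−α(θ − β)))
Exponent: 1.3 × (2.7 − (-0.36)) = 3.9780
1/(1 + e^{-3.9780}) = 0.9816

0.982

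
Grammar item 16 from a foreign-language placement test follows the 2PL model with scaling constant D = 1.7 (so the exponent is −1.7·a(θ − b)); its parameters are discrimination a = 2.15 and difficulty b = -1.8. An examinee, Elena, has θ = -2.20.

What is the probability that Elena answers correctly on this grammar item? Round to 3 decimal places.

P(θ) = 1 / (1 + exp(−D·a(θ − b)))
Exponent: 1.7 × 2.15 × (-2.20 − (-1.8)) = -1.4620
1/(1 + e^{1.4620}) = 0.1882
P = 0.1882

0.188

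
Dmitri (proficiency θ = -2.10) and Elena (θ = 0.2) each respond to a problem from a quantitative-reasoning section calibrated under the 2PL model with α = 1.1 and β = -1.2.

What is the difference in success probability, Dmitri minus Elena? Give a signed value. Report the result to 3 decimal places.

-0.553

P(θ) = 1 / (1 + exp(−α(θ − β)))
P(Dmitri) = 0.2709  [exponent -0.9900]
P(Elena) = 0.8235  [exponent 1.5400]
Difference = 0.2709 − 0.8235 = -0.5526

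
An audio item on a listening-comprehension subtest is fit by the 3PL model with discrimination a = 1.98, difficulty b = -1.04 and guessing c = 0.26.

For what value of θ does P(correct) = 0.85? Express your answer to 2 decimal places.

-0.35

P(θ) = c + (1 − c) · 1 / (1 + exp(−a(θ − b)))
Remove guessing floor: (0.85 − 0.26)/(1 − 0.26) = 0.7973
logit = ln(0.7973/0.2027) = 1.3695
θ = b + logit/(a) = -1.04 + 1.3695/1.9800 = -0.3483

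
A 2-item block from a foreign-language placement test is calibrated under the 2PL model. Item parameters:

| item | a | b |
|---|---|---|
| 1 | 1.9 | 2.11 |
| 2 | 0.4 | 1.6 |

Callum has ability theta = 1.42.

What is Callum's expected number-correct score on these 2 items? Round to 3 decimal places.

0.694

P(theta) = 1 / (1 + exp(−a(theta − b)))
P_1 = 1/(1+e^{1.3110}) = 0.2123
P_2 = 1/(1+e^{0.0720}) = 0.4820
E[score] = 0.2123 + 0.4820 = 0.6943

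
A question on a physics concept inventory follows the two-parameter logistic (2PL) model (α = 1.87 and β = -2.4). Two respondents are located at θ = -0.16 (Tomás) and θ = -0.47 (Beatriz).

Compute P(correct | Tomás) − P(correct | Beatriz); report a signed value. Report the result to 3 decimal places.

P(θ) = 1 / (1 + exp(−α(θ − β)))
P(Tomás) = 0.9851  [exponent 4.1888]
P(Beatriz) = 0.9736  [exponent 3.6091]
Difference = 0.9851 − 0.9736 = 0.0114

0.011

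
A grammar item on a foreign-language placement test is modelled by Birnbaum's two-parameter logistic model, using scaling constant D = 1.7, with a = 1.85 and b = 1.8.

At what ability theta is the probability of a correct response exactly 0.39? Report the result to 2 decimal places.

P(theta) = 1 / (1 + exp(−D·a(theta − b)))
logit = ln(0.3900/0.6100) = -0.4473
theta = b + logit/(1.7·a) = 1.8 + (-0.4473)/3.1450 = 1.6578

1.66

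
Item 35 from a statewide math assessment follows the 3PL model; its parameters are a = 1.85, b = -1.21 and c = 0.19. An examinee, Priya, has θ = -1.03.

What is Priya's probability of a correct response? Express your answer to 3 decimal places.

0.662

P(θ) = c + (1 − c) · 1 / (1 + exp(−a(θ − b)))
Exponent: 1.85 × (-1.03 − (-1.21)) = 0.3330
1/(1 + e^{-0.3330}) = 0.5825
P = 0.19 + 0.81 × 0.5825 = 0.6618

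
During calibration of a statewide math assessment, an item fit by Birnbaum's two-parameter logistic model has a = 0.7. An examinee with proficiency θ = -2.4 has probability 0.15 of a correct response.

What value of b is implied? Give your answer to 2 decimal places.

P(θ) = 1 / (1 + exp(−a(θ − b)))
logit(0.15) = ln(0.15/0.85) = -1.7346
b = θ − logit/(a) = -2.4 − (-1.7346)/0.7000 = 0.0780

0.08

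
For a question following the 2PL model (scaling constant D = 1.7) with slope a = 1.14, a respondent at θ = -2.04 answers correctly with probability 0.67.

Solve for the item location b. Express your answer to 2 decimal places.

-2.41

P(θ) = 1 / (1 + exp(−D·a(θ − b)))
logit(0.67) = ln(0.67/0.33) = 0.7082
b = θ − logit/(1.7·a) = -2.04 − 0.7082/1.9380 = -2.4054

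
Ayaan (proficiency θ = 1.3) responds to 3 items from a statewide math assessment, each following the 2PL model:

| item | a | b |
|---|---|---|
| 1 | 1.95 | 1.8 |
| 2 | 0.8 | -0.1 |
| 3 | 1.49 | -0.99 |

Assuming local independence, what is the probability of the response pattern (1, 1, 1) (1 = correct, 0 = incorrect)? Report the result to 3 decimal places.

P(θ) = 1 / (1 + exp(−a(θ − b)))
P_1 = 1/(1+e^{0.9750}) = 0.2739
P_2 = 1/(1+e^{-1.1200}) = 0.7540
P_3 = 1/(1+e^{-3.4121}) = 0.9681
L = P_1 × P_2 × P_3 = 0.2739 × 0.7540 × 0.9681 = 0.19991

0.200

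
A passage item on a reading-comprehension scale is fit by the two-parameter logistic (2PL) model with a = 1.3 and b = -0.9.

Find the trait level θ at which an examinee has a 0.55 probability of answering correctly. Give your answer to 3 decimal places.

-0.746

P(θ) = 1 / (1 + exp(−a(θ − b)))
logit = ln(0.5500/0.4500) = 0.2007
θ = b + logit/(a) = -0.9 + 0.2007/1.3000 = -0.7456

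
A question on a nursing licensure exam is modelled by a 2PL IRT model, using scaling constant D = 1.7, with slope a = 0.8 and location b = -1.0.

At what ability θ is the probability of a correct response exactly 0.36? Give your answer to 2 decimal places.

P(θ) = 1 / (1 + exp(−D·a(θ − b)))
logit = ln(0.3600/0.6400) = -0.5754
θ = b + logit/(1.7·a) = -1.0 + (-0.5754)/1.3600 = -1.4231

-1.42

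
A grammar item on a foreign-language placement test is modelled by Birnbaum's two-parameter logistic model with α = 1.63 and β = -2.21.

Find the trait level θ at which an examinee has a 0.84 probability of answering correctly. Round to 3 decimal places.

P(θ) = 1 / (1 + exp(−α(θ − β)))
logit = ln(0.8400/0.1600) = 1.6582
θ = β + logit/(α) = -2.21 + 1.6582/1.6300 = -1.1927

-1.193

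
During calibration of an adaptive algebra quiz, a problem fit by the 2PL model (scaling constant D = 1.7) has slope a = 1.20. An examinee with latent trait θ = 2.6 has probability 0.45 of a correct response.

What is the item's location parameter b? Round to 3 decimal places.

P(θ) = 1 / (1 + exp(−D·a(θ − b)))
logit(0.45) = ln(0.45/0.55) = -0.2007
b = θ − logit/(1.7·a) = 2.6 − (-0.2007)/2.0400 = 2.6984

2.698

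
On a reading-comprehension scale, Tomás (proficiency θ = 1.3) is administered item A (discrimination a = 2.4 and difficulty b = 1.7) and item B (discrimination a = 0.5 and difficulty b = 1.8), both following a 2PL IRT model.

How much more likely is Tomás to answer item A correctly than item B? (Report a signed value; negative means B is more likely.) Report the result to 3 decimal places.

P(θ) = 1 / (1 + exp(−a(θ − b)))
P_A = 0.2769
P_B = 0.4378
P_A − P_B = -0.1609

-0.161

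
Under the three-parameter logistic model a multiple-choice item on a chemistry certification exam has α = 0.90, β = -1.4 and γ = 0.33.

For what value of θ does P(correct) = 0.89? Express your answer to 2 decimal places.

0.41

P(θ) = γ + (1 − γ) · 1 / (1 + exp(−α(θ − β)))
Remove guessing floor: (0.89 − 0.33)/(1 − 0.33) = 0.8358
logit = ln(0.8358/0.1642) = 1.6275
θ = β + logit/(α) = -1.4 + 1.6275/0.9000 = 0.4083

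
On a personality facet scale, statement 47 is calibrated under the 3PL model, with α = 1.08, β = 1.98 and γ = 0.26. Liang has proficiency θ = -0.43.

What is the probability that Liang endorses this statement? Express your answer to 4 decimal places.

P(θ) = γ + (1 − γ) · 1 / (1 + exp(−α(θ − β)))
Exponent: 1.08 × (-0.43 − 1.98) = -2.6028
1/(1 + e^{2.6028}) = 0.0690
P = 0.26 + 0.74 × 0.0690 = 0.3110

0.3110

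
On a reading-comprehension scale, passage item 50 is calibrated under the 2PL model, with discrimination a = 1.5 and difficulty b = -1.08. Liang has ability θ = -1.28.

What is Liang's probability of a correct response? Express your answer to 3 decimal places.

0.426

P(θ) = 1 / (1 + exp(−a(θ − b)))
Exponent: 1.5 × (-1.28 − (-1.08)) = -0.3000
1/(1 + e^{0.3000}) = 0.4256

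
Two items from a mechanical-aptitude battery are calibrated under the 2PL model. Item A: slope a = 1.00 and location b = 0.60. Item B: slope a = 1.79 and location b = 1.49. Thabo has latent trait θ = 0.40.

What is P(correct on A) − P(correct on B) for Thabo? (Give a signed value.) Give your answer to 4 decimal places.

0.3257

P(θ) = 1 / (1 + exp(−a(θ − b)))
P_A = 0.4502
P_B = 0.1244
P_A − P_B = 0.3257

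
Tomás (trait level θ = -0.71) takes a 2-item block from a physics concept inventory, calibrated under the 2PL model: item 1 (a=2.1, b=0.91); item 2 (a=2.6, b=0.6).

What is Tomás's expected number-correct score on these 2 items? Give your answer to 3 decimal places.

0.064

P(θ) = 1 / (1 + exp(−a(θ − b)))
P_1 = 1/(1+e^{3.4020}) = 0.0322
P_2 = 1/(1+e^{3.4060}) = 0.0321
E[score] = 0.0322 + 0.0321 = 0.0643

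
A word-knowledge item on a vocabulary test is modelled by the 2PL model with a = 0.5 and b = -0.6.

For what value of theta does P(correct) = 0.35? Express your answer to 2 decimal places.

-1.84

P(theta) = 1 / (1 + exp(−a(theta − b)))
logit = ln(0.3500/0.6500) = -0.6190
theta = b + logit/(a) = -0.6 + (-0.6190)/0.5000 = -1.8381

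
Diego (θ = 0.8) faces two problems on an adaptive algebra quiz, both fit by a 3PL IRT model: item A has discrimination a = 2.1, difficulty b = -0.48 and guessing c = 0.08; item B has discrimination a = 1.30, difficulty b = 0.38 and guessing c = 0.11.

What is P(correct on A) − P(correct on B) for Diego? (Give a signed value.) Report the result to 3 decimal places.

P(θ) = c + (1 − c) · 1 / (1 + exp(−a(θ − b)))
P_A = 0.9414
P_B = 0.6736
P_A − P_B = 0.2679

0.268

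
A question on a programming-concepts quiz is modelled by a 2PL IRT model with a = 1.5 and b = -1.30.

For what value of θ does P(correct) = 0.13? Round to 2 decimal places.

P(θ) = 1 / (1 + exp(−a(θ − b)))
logit = ln(0.1300/0.8700) = -1.9010
θ = b + logit/(a) = -1.30 + (-1.9010)/1.5000 = -2.5673

-2.57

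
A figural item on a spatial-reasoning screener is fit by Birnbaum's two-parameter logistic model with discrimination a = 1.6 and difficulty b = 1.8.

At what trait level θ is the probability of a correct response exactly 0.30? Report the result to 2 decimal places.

1.27

P(θ) = 1 / (1 + exp(−a(θ − b)))
logit = ln(0.3000/0.7000) = -0.8473
θ = b + logit/(a) = 1.8 + (-0.8473)/1.6000 = 1.2704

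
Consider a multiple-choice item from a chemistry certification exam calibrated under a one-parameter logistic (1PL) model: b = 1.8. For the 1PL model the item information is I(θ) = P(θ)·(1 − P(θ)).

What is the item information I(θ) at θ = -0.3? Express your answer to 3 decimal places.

P = 1/(1+e^{2.1000}) = 0.1091
P(1−P) = 0.1091 × 0.8909 = 0.0972
I = P(1−P) = 0.09719

0.097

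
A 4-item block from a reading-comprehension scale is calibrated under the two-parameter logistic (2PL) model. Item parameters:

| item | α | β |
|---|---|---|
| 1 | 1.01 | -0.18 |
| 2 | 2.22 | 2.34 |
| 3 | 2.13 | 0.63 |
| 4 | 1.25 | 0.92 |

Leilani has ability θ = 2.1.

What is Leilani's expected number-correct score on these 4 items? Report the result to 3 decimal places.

3.051

P(θ) = 1 / (1 + exp(−α(θ − β)))
P_1 = 1/(1+e^{-2.3028}) = 0.9091
P_2 = 1/(1+e^{0.5328}) = 0.3699
P_3 = 1/(1+e^{-3.1311}) = 0.9582
P_4 = 1/(1+e^{-1.4750}) = 0.8138
E[score] = 0.9091 + 0.3699 + 0.9582 + 0.8138 = 3.0509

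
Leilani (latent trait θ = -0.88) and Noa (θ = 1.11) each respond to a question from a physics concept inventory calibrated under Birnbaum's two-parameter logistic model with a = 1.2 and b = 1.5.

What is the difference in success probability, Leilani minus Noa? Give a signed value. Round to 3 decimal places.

P(θ) = 1 / (1 + exp(−a(θ − b)))
P(Leilani) = 0.0544  [exponent -2.8560]
P(Noa) = 0.3851  [exponent -0.4680]
Difference = 0.0544 − 0.3851 = -0.3307

-0.331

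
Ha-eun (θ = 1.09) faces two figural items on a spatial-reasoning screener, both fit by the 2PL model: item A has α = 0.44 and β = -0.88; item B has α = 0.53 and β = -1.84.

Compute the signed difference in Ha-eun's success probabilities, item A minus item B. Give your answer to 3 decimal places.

P(θ) = 1 / (1 + exp(−α(θ − β)))
P_A = 0.7041
P_B = 0.8253
P_A − P_B = -0.1213

-0.121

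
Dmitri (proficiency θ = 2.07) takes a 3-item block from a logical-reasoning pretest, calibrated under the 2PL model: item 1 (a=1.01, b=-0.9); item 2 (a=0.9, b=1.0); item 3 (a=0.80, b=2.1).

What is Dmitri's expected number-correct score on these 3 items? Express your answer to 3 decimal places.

P(θ) = 1 / (1 + exp(−a(θ − b)))
P_1 = 1/(1+e^{-2.9997}) = 0.9526
P_2 = 1/(1+e^{-0.9630}) = 0.7237
P_3 = 1/(1+e^{0.0240}) = 0.4940
E[score] = 0.9526 + 0.7237 + 0.4940 = 2.1703

2.170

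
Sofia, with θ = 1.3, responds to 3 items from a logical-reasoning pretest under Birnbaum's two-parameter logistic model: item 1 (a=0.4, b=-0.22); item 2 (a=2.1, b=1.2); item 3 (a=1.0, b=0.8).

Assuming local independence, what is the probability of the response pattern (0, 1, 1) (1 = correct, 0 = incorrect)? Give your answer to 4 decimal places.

P(θ) = 1 / (1 + exp(−a(θ − b)))
P_1 = 1/(1+e^{-0.6080}) = 0.6475
P_2 = 1/(1+e^{-0.2100}) = 0.5523
P_3 = 1/(1+e^{-0.5000}) = 0.6225
L = (1−P_1) × P_2 × P_3 = 0.3525 × 0.5523 × 0.6225 = 0.12119

0.1212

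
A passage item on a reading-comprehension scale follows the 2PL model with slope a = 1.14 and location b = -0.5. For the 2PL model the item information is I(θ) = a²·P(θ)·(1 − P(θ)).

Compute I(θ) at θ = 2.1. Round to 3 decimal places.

P = 1/(1+e^{-2.9640}) = 0.9509
P(1−P) = 0.9509 × 0.0491 = 0.0467
I = a² × P(1−P) = 1.14² × 0.0467 = 0.06065

0.061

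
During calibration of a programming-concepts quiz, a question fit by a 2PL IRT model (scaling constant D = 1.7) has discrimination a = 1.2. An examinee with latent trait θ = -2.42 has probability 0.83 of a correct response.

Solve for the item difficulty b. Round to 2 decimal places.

P(θ) = 1 / (1 + exp(−D·a(θ − b)))
logit(0.83) = ln(0.83/0.17) = 1.5856
b = θ − logit/(1.7·a) = -2.42 − 1.5856/2.0400 = -3.1973

-3.20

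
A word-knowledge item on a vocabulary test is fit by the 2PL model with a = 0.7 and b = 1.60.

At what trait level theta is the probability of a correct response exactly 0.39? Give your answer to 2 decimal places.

P(theta) = 1 / (1 + exp(−a(theta − b)))
logit = ln(0.3900/0.6100) = -0.4473
theta = b + logit/(a) = 1.60 + (-0.4473)/0.7000 = 0.9610

0.96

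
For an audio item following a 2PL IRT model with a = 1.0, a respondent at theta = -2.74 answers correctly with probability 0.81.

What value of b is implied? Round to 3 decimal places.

-4.190

P(theta) = 1 / (1 + exp(−a(theta − b)))
logit(0.81) = ln(0.81/0.19) = 1.4500
b = theta − logit/(a) = -2.74 − 1.4500/1.0000 = -4.1900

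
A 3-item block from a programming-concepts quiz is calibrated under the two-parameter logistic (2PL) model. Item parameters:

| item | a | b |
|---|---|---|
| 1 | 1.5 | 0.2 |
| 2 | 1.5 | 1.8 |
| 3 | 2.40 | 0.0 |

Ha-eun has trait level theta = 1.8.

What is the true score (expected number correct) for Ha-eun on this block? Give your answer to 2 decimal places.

P(theta) = 1 / (1 + exp(−a(theta − b)))
P_1 = 1/(1+e^{-2.4000}) = 0.9168
P_2 = 1/(1+e^{0.0000}) = 0.5000
P_3 = 1/(1+e^{-4.3200}) = 0.9869
E[score] = 0.9168 + 0.5000 + 0.9869 = 2.4037

2.40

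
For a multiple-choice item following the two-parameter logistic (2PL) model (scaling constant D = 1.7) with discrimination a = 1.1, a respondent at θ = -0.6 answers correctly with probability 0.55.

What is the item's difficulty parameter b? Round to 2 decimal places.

P(θ) = 1 / (1 + exp(−D·a(θ − b)))
logit(0.55) = ln(0.55/0.45) = 0.2007
b = θ − logit/(1.7·a) = -0.6 − 0.2007/1.8700 = -0.7073

-0.71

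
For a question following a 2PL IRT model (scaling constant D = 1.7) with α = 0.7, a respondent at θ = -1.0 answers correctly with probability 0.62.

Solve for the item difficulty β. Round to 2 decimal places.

-1.41

P(θ) = 1 / (1 + exp(−D·α(θ − β)))
logit(0.62) = ln(0.62/0.38) = 0.4895
β = θ − logit/(1.7·α) = -1.0 − 0.4895/1.1900 = -1.4114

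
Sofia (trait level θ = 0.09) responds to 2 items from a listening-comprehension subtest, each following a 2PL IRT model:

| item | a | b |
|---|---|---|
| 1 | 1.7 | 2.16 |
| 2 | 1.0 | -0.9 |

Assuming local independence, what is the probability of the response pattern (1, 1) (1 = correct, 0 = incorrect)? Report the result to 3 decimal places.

P(θ) = 1 / (1 + exp(−a(θ − b)))
P_1 = 1/(1+e^{3.5190}) = 0.0288
P_2 = 1/(1+e^{-0.9900}) = 0.7291
L = P_1 × P_2 = 0.0288 × 0.7291 = 0.02098

0.021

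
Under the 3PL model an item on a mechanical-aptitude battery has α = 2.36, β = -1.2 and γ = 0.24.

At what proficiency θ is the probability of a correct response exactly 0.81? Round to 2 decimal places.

-0.73

P(θ) = γ + (1 − γ) · 1 / (1 + exp(−α(θ − β)))
Remove guessing floor: (0.81 − 0.24)/(1 − 0.24) = 0.7500
logit = ln(0.7500/0.2500) = 1.0986
θ = β + logit/(α) = -1.2 + 1.0986/2.3600 = -0.7345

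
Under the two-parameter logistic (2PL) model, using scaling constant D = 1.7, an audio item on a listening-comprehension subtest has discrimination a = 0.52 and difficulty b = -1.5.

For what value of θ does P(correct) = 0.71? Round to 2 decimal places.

P(θ) = 1 / (1 + exp(−D·a(θ − b)))
logit = ln(0.7100/0.2900) = 0.8954
θ = b + logit/(1.7·a) = -1.5 + 0.8954/0.8840 = -0.4871

-0.49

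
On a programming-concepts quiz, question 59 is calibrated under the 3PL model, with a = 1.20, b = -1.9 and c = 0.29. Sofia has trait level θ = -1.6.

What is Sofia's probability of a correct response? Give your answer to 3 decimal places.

P(θ) = c + (1 − c) · 1 / (1 + exp(−a(θ − b)))
Exponent: 1.20 × (-1.6 − (-1.9)) = 0.3600
1/(1 + e^{-0.3600}) = 0.5890
P = 0.29 + 0.71 × 0.5890 = 0.7082

0.708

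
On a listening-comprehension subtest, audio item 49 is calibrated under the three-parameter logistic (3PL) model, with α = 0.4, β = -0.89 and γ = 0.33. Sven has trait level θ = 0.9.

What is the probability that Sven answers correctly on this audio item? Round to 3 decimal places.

P(θ) = γ + (1 − γ) · 1 / (1 + exp(−α(θ − β)))
Exponent: 0.4 × (0.9 − (-0.89)) = 0.7160
1/(1 + e^{-0.7160}) = 0.6717
P = 0.33 + 0.67 × 0.6717 = 0.7801

0.780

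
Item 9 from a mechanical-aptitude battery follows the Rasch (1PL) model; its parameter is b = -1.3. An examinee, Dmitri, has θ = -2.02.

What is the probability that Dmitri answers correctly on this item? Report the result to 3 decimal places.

P(θ) = 1 / (1 + exp(−(θ − b)))
Exponent: (-2.02 − (-1.3)) = -0.7200
1/(1 + e^{0.7200}) = 0.3274
P = 0.3274

0.327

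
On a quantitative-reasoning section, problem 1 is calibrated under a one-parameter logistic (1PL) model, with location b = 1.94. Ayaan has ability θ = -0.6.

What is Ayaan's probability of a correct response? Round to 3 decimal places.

0.073

P(θ) = 1 / (1 + exp(−(θ − b)))
Exponent: (-0.6 − 1.94) = -2.5400
1/(1 + e^{2.5400}) = 0.0731
P = 0.0731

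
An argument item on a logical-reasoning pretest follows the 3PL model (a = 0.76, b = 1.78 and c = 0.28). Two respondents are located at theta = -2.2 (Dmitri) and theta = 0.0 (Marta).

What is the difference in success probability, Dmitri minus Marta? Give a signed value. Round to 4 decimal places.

-0.1145

P(theta) = c + (1 − c) · 1 / (1 + exp(−a(theta − b)))
P(Dmitri) = 0.3133  [exponent -3.0248]
P(Marta) = 0.4279  [exponent -1.3528]
Difference = 0.3133 − 0.4279 = -0.1145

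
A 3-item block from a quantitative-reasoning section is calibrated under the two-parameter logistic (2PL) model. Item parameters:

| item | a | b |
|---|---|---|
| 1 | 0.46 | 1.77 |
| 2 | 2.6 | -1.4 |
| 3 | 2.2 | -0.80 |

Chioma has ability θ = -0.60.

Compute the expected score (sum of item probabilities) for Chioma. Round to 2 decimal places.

P(θ) = 1 / (1 + exp(−a(θ − b)))
P_1 = 1/(1+e^{1.0902}) = 0.2516
P_2 = 1/(1+e^{-2.0800}) = 0.8889
P_3 = 1/(1+e^{-0.4400}) = 0.6083
E[score] = 0.2516 + 0.8889 + 0.6083 = 1.7488

1.75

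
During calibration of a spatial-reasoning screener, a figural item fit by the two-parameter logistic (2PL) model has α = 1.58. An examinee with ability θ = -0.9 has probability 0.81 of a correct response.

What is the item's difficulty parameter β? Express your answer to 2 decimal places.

-1.82

P(θ) = 1 / (1 + exp(−α(θ − β)))
logit(0.81) = ln(0.81/0.19) = 1.4500
β = θ − logit/(α) = -0.9 − 1.4500/1.5800 = -1.8177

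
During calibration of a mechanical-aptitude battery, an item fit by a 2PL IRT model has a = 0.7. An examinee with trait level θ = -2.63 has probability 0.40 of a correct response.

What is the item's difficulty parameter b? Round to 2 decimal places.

P(θ) = 1 / (1 + exp(−a(θ − b)))
logit(0.40) = ln(0.40/0.60) = -0.4055
b = θ − logit/(a) = -2.63 − (-0.4055)/0.7000 = -2.0508

-2.05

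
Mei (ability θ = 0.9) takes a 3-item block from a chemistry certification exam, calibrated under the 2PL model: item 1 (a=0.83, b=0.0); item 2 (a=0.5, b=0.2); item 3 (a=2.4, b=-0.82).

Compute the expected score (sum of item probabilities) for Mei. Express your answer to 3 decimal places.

P(θ) = 1 / (1 + exp(−a(θ − b)))
P_1 = 1/(1+e^{-0.7470}) = 0.6785
P_2 = 1/(1+e^{-0.3500}) = 0.5866
P_3 = 1/(1+e^{-4.1280}) = 0.9841
E[score] = 0.6785 + 0.5866 + 0.9841 = 2.2493

2.249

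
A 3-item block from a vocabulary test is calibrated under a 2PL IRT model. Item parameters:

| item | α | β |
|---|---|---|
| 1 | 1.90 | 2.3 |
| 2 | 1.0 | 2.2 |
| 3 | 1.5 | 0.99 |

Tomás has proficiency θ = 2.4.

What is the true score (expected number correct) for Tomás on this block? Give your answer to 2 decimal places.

1.99

P(θ) = 1 / (1 + exp(−α(θ − β)))
P_1 = 1/(1+e^{-0.1900}) = 0.5474
P_2 = 1/(1+e^{-0.2000}) = 0.5498
P_3 = 1/(1+e^{-2.1150}) = 0.8924
E[score] = 0.5474 + 0.5498 + 0.8924 = 1.9895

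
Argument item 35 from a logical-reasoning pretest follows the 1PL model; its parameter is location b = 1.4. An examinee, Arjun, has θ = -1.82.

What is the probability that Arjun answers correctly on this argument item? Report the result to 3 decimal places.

0.038

P(θ) = 1 / (1 + exp(−(θ − b)))
Exponent: (-1.82 − 1.4) = -3.2200
1/(1 + e^{3.2200}) = 0.0384
P = 0.0384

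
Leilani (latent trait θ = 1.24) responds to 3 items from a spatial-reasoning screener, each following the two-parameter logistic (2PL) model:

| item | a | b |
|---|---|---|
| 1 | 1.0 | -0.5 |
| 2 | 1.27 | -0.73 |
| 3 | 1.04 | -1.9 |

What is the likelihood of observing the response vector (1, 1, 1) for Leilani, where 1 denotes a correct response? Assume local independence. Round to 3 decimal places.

0.757

P(θ) = 1 / (1 + exp(−a(θ − b)))
P_1 = 1/(1+e^{-1.7400}) = 0.8507
P_2 = 1/(1+e^{-2.5019}) = 0.9243
P_3 = 1/(1+e^{-3.2656}) = 0.9632
L = P_1 × P_2 × P_3 = 0.8507 × 0.9243 × 0.9632 = 0.75736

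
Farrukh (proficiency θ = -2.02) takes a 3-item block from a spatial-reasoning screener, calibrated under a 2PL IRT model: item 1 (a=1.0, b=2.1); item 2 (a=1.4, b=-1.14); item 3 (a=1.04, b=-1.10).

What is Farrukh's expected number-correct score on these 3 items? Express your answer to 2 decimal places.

P(θ) = 1 / (1 + exp(−a(θ − b)))
P_1 = 1/(1+e^{4.1200}) = 0.0160
P_2 = 1/(1+e^{1.2320}) = 0.2258
P_3 = 1/(1+e^{0.9568}) = 0.2775
E[score] = 0.0160 + 0.2258 + 0.2775 = 0.5193

0.52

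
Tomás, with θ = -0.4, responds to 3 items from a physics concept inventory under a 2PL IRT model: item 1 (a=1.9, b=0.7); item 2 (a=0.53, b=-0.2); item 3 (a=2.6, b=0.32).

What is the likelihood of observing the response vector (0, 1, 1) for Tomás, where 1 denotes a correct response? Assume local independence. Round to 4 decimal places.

P(θ) = 1 / (1 + exp(−a(θ − b)))
P_1 = 1/(1+e^{2.0900}) = 0.1101
P_2 = 1/(1+e^{0.1060}) = 0.4735
P_3 = 1/(1+e^{1.8720}) = 0.1333
L = (1−P_1) × P_2 × P_3 = 0.8899 × 0.4735 × 0.1333 = 0.05618

0.0562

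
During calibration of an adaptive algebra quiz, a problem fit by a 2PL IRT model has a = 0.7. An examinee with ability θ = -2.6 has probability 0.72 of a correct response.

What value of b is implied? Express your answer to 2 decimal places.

P(θ) = 1 / (1 + exp(−a(θ − b)))
logit(0.72) = ln(0.72/0.28) = 0.9445
b = θ − logit/(a) = -2.6 − 0.9445/0.7000 = -3.9492

-3.95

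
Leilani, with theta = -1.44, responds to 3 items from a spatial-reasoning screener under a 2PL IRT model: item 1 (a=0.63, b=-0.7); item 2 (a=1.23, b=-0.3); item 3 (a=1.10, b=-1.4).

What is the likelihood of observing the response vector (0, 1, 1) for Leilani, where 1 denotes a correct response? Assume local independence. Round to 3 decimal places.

0.059

P(theta) = 1 / (1 + exp(−a(theta − b)))
P_1 = 1/(1+e^{0.4662}) = 0.3855
P_2 = 1/(1+e^{1.4022}) = 0.1975
P_3 = 1/(1+e^{0.0440}) = 0.4890
L = (1−P_1) × P_2 × P_3 = 0.6145 × 0.1975 × 0.4890 = 0.05934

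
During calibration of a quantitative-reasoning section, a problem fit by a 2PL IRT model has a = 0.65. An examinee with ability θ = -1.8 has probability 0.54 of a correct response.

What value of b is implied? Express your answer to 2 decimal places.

P(θ) = 1 / (1 + exp(−a(θ − b)))
logit(0.54) = ln(0.54/0.46) = 0.1603
b = θ − logit/(a) = -1.8 − 0.1603/0.6500 = -2.0467

-2.05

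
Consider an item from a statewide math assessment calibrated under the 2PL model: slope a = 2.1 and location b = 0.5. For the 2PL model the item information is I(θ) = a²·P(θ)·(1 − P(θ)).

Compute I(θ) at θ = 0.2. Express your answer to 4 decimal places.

1.0000

P = 1/(1+e^{0.6300}) = 0.3475
P(1−P) = 0.3475 × 0.6525 = 0.2267
I = a² × P(1−P) = 2.1² × 0.2267 = 0.99995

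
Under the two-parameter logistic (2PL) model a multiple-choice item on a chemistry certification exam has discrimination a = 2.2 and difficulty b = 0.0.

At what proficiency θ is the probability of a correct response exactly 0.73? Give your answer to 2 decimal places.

0.45

P(θ) = 1 / (1 + exp(−a(θ − b)))
logit = ln(0.7300/0.2700) = 0.9946
θ = b + logit/(a) = 0.0 + 0.9946/2.2000 = 0.4521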